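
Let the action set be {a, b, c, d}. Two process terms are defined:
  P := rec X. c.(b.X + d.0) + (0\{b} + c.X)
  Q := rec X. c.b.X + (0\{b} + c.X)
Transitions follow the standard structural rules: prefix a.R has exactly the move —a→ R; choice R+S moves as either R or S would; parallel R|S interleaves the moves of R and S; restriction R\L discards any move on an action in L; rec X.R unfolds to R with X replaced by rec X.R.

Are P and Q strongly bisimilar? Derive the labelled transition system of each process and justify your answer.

P's transition system — 3 states:
  s0 = rec X. c.(b.X + d.0) + (0\{b} + c.X) ⊢ --c--▸ s0, --c--▸ s1
  s1 = b.(rec X. c.(b.X + d.0) + (0\{b} + c.X)) + d.0 ⊢ --b--▸ s0, --d--▸ s2
  s2 = 0 ⊢ stopped
Q's transition system — 2 states:
  t0 = rec X. c.b.X + (0\{b} + c.X) ⊢ --c--▸ t0, --c--▸ t1
  t1 = b.(rec X. c.b.X + (0\{b} + c.X)) ⊢ --b--▸ t0
Bisimilarity quotient blocks:
  B0 = {s0}
  B1 = {s1}
  B2 = {s2}
  B3 = {t0}
  B4 = {t1}
s0 ∈ B0, t0 ∈ B3 → different blocks

not bisimilar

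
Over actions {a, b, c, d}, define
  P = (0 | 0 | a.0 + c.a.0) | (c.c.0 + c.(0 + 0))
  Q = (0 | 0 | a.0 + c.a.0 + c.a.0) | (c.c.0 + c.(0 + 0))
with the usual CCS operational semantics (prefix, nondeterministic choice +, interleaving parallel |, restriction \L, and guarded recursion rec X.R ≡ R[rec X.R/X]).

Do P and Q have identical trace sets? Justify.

traces(P) = traces(Q)

LTS(P): 16 reachable states
  s0 = (0 | 0 | a.0 + c.a.0) | (c.c.0 + c.(0 + 0)) has moves ··a··> s1, ··c··> s2, ··c··> s3, ··c··> s4
  s1 = 0 | 0 | 0 | (c.c.0 + c.(0 + 0)) has moves ··c··> s5, ··c··> s6
  s2 = (0 | 0 | a.0 + c.a.0) | (0 + 0) has moves ··a··> s5, ··c··> s7
  s3 = (0 | 0 | a.0 + c.a.0) | c.0 has moves ··a··> s6, ··c··> s8, ··c··> s9
  s4 = a.0 | (c.c.0 + c.(0 + 0)) has moves ··a··> s10, ··c··> s7, ··c··> s9
  s5 = 0 | 0 | 0 | (0 + 0) has moves ∅
  s6 = 0 | 0 | 0 | c.0 has moves ··c··> s11
  s7 = a.0 | (0 + 0) has moves ··a··> s12
  s8 = (0 | 0 | a.0 + c.a.0) | 0 has moves ··a··> s11, ··c··> s13
  s9 = a.0 | c.0 has moves ··a··> s14, ··c··> s13
  s10 = 0 | (c.c.0 + c.(0 + 0)) has moves ··c··> s12, ··c··> s14
  s11 = 0 | 0 | 0 | 0 has moves ∅
  s12 = 0 | (0 + 0) has moves ∅
  s13 = a.0 | 0 has moves ··a··> s15
  s14 = 0 | c.0 has moves ··c··> s15
  s15 = 0 | 0 has moves ∅
LTS(Q): 16 reachable states
  t0 = (0 | 0 | a.0 + c.a.0 + c.a.0) | (c.c.0 + c.(0 + 0)) has moves ··a··> t1, ··c··> t2, ··c··> t3, ··c··> t4
  t1 = 0 | 0 | 0 | (c.c.0 + c.(0 + 0)) has moves ··c··> t5, ··c··> t6
  t2 = (0 | 0 | a.0 + c.a.0 + c.a.0) | (0 + 0) has moves ··a··> t5, ··c··> t7
  t3 = (0 | 0 | a.0 + c.a.0 + c.a.0) | c.0 has moves ··a··> t6, ··c··> t8, ··c··> t9
  t4 = a.0 | (c.c.0 + c.(0 + 0)) has moves ··a··> t10, ··c··> t7, ··c··> t9
  t5 = 0 | 0 | 0 | (0 + 0) has moves ∅
  t6 = 0 | 0 | 0 | c.0 has moves ··c··> t11
  t7 = a.0 | (0 + 0) has moves ··a··> t12
  t8 = (0 | 0 | a.0 + c.a.0 + c.a.0) | 0 has moves ··a··> t11, ··c··> t13
  t9 = a.0 | c.0 has moves ··a··> t14, ··c··> t13
  t10 = 0 | (c.c.0 + c.(0 + 0)) has moves ··c··> t12, ··c··> t14
  t11 = 0 | 0 | 0 | 0 has moves ∅
  t12 = 0 | (0 + 0) has moves ∅
  t13 = a.0 | 0 has moves ··a··> t15
  t14 = 0 | c.0 has moves ··c··> t15
  t15 = 0 | 0 has moves ∅
Bisimilarity quotient blocks:
  B0 = {s0, t0}
  B1 = {s1, s10, t1, t10}
  B2 = {s14, s6, t14, t6}
  B3 = {s11, s12, s15, s5, t11, t12, t15, t5}
  B4 = {s4, t4}
  B5 = {s13, s7, t13, t7}
  B6 = {s9, t9}
  B7 = {s3, t3}
  B8 = {s2, s8, t2, t8}
s0 ∈ B0, t0 ∈ B0 → same block
Bisimilar ⇒ trace-equivalent.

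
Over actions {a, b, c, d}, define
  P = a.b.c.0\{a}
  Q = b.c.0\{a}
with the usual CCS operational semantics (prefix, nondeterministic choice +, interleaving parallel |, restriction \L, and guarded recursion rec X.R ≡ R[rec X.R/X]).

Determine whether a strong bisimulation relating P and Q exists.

not bisimilar

LTS(P): 4 reachable states
  u0 = a.b.c.0\{a} ⊢ -a-> u1
  u1 = b.c.0\{a} ⊢ -b-> u2
  u2 = c.0\{a} ⊢ -c-> u3
  u3 = 0\{a} ⊢ ∅
LTS(Q): 3 reachable states
  v0 = b.c.0\{a} ⊢ -b-> v1
  v1 = c.0\{a} ⊢ -c-> v2
  v2 = 0\{a} ⊢ ∅
Coarsest stable partition (strong bisimilarity classes):
  B0 = {u0}
  B1 = {u1, v0}
  B2 = {u2, v1}
  B3 = {u3, v2}
u0 ∈ B0, v0 ∈ B1 → different blocks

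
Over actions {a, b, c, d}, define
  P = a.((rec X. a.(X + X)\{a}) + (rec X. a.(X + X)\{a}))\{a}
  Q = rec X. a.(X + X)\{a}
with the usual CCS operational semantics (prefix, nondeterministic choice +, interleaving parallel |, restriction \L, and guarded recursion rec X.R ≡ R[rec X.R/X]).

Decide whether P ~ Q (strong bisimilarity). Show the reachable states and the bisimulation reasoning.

YES

Reachable graph of P (2 states):
  u0 = a.((rec X. a.(X + X)\{a}) + (rec X. a.(X + X)\{a}))\{a} :: --a--▸ u1
  u1 = ((rec X. a.(X + X)\{a}) + (rec X. a.(X + X)\{a}))\{a} :: deadlocked
Reachable graph of Q (2 states):
  v0 = rec X. a.(X + X)\{a} :: --a--▸ v1
  v1 = ((rec X. a.(X + X)\{a}) + (rec X. a.(X + X)\{a}))\{a} :: deadlocked
Partition-refinement fixed point:
  B0 = {u0, v0}
  B1 = {u1, v1}
u0 ∈ B0, v0 ∈ B0 → same block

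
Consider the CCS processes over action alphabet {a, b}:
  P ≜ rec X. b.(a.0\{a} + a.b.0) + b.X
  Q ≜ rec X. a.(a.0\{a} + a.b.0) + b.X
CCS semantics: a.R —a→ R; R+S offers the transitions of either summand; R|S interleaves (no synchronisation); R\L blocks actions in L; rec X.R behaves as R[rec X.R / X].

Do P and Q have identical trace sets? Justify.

P's transition system — 5 states:
  p0 = rec X. b.(a.0\{a} + a.b.0) + b.X | —b→ p0, —b→ p1
  p1 = a.0\{a} + a.b.0 | —a→ p2, —a→ p3
  p2 = 0\{a} | stopped
  p3 = b.0 | —b→ p4
  p4 = 0 | stopped
Q's transition system — 5 states:
  q0 = rec X. a.(a.0\{a} + a.b.0) + b.X | —a→ q1, —b→ q0
  q1 = a.0\{a} + a.b.0 | —a→ q2, —a→ q3
  q2 = 0\{a} | stopped
  q3 = b.0 | —b→ q4
  q4 = 0 | stopped
Executing bab from P (initial set {p0}):
  [1] b ⇒ {p0, p1}
  [2] a ⇒ {p2, p3}
  [3] b ⇒ {p4}
  P completes σ.
Executing bab from Q (initial set {q0}):
  [1] b ⇒ {q0}
  [2] a ⇒ {q1}
  [3] b ⇒ ∅  — Q cannot continue

traces(P) ≠ traces(Q) — witness ⟨bab⟩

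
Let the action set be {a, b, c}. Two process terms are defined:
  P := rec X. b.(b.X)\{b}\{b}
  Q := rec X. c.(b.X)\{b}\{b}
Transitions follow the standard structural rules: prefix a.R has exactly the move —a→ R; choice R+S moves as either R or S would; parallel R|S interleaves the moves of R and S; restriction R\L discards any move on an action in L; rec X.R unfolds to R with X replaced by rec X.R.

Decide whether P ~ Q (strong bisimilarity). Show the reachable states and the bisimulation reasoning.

not bisimilar

LTS(P): 2 reachable states
  s0 = rec X. b.(b.X)\{b}\{b} ⊢ -b-> s1
  s1 = (b.(rec X. b.(b.X)\{b}\{b}))\{b}\{b} ⊢ deadlocked
LTS(Q): 2 reachable states
  t0 = rec X. c.(b.X)\{b}\{b} ⊢ -c-> t1
  t1 = (b.(rec X. c.(b.X)\{b}\{b}))\{b}\{b} ⊢ deadlocked
Coarsest stable partition (strong bisimilarity classes):
  B0 = {s0}
  B1 = {s1, t1}
  B2 = {t0}
s0 ∈ B0, t0 ∈ B2 → different blocks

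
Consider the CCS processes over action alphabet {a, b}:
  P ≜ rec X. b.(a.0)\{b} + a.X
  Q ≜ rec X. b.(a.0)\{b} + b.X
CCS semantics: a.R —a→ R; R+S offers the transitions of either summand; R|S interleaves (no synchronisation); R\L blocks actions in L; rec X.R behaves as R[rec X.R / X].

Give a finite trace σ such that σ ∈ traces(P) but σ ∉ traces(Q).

Reachable graph of P (3 states):
  m0 = rec X. b.(a.0)\{b} + a.X | --a--▸ m0, --b--▸ m1
  m1 = (a.0)\{b} | --a--▸ m2
  m2 = 0\{b} | ·
Reachable graph of Q (3 states):
  n0 = rec X. b.(a.0)\{b} + b.X | --b--▸ n0, --b--▸ n1
  n1 = (a.0)\{b} | --a--▸ n2
  n2 = 0\{b} | ·
Run σ = ⟨a⟩ on P: start {m0}
  step 1 (a): {m0}
  ✓ P
Run σ = ⟨a⟩ on Q: start {n0}
  step 1 (a): ∅ (Q stuck)

a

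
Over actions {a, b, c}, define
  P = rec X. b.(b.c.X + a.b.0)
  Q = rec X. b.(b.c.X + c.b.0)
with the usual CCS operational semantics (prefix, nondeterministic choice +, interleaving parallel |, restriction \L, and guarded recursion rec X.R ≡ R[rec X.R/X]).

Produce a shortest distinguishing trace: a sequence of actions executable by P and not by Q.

ba

Reachable graph of P (5 states):
  p0 = rec X. b.(b.c.X + a.b.0) has moves -b-> p1
  p1 = b.c.(rec X. b.(b.c.X + a.b.0)) + a.b.0 has moves -a-> p2, -b-> p3
  p2 = b.0 has moves -b-> p4
  p3 = c.(rec X. b.(b.c.X + a.b.0)) has moves -c-> p0
  p4 = 0 has moves ∅
Reachable graph of Q (5 states):
  q0 = rec X. b.(b.c.X + c.b.0) has moves -b-> q1
  q1 = b.c.(rec X. b.(b.c.X + c.b.0)) + c.b.0 has moves -b-> q2, -c-> q3
  q2 = c.(rec X. b.(b.c.X + c.b.0)) has moves -c-> q0
  q3 = b.0 has moves -b-> q4
  q4 = 0 has moves ∅
Run σ = ⟨ba⟩ on P: start {p0}
  after b @ step 1: {p1}
  after a @ step 2: {p2}
  P completes σ.
Run σ = ⟨ba⟩ on Q: start {q0}
  after b @ step 1: {q1}
  after a @ step 2: no successor for Q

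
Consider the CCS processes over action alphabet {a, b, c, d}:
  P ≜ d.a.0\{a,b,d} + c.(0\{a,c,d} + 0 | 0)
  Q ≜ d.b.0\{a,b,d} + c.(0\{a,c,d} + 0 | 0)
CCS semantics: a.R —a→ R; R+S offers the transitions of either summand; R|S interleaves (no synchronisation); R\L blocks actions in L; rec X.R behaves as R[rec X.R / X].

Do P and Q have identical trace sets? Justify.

trace-distinct — witness ⟨da⟩

Reachable graph of P (4 states):
  u0 = d.a.0\{a,b,d} + c.(0\{a,c,d} + 0 | 0) has moves =c=> u1, =d=> u2
  u1 = 0\{a,c,d} + 0 | 0 has moves deadlocked
  u2 = a.0\{a,b,d} has moves =a=> u3
  u3 = 0\{a,b,d} has moves deadlocked
Reachable graph of Q (4 states):
  v0 = d.b.0\{a,b,d} + c.(0\{a,c,d} + 0 | 0) has moves =c=> v1, =d=> v2
  v1 = 0\{a,c,d} + 0 | 0 has moves deadlocked
  v2 = b.0\{a,b,d} has moves =b=> v3
  v3 = 0\{a,b,d} has moves deadlocked
Executing da from P (initial set {u0}):
  step 1 (d): {u2}
  step 2 (a): {u3}
  P completes σ.
Executing da from Q (initial set {v0}):
  step 1 (d): {v2}
  step 2 (a): ∅  — Q cannot continue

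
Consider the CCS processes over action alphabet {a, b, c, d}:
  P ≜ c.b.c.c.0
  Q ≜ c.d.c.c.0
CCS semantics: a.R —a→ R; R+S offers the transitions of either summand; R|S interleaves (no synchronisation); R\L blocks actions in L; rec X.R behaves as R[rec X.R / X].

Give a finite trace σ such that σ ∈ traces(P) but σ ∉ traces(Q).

cb

LTS(P): 5 reachable states
  s0 = c.b.c.c.0 → -c-> s1
  s1 = b.c.c.0 → -b-> s2
  s2 = c.c.0 → -c-> s3
  s3 = c.0 → -c-> s4
  s4 = 0 → deadlocked
LTS(Q): 5 reachable states
  t0 = c.d.c.c.0 → -c-> t1
  t1 = d.c.c.0 → -d-> t2
  t2 = c.c.0 → -c-> t3
  t3 = c.0 → -c-> t4
  t4 = 0 → deadlocked
Run σ = ⟨cb⟩ on P: start {s0}
  [1] c ⇒ {s1}
  [2] b ⇒ {s2}
  ✓ P
Run σ = ⟨cb⟩ on Q: start {t0}
  [1] c ⇒ {t1}
  [2] b ⇒ no successor for Q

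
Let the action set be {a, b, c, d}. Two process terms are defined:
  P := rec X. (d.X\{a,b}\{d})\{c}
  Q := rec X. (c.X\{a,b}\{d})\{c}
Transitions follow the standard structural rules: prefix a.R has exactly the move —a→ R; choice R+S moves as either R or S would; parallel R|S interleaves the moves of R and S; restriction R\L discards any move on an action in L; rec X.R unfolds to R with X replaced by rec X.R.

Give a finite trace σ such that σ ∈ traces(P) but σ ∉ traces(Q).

d

Reachable graph of P (2 states):
  p0 = rec X. (d.X\{a,b}\{d})\{c} :: =d=> p1
  p1 = (rec X. (d.X\{a,b}\{d})\{c})\{a,b}\{d}\{c} :: deadlocked
Reachable graph of Q (1 states):
  q0 = rec X. (c.X\{a,b}\{d})\{c} :: deadlocked
Run σ = ⟨d⟩ on P: start {p0}
  step 1 (d): {p1}
  P completes σ.
Run σ = ⟨d⟩ on Q: start {q0}
  step 1 (d): ∅ (Q stuck)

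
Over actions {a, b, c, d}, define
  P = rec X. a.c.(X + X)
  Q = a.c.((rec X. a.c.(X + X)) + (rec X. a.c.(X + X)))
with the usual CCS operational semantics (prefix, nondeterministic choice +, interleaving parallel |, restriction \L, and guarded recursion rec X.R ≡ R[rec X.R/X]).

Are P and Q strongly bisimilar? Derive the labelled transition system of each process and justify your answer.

YES

Reachable graph of P (3 states):
  s0 = rec X. a.c.(X + X) → ··a··> s1
  s1 = c.((rec X. a.c.(X + X)) + (rec X. a.c.(X + X))) → ··c··> s2
  s2 = (rec X. a.c.(X + X)) + (rec X. a.c.(X + X)) → ··a··> s1
Reachable graph of Q (3 states):
  t0 = a.c.((rec X. a.c.(X + X)) + (rec X. a.c.(X + X))) → ··a··> t1
  t1 = c.((rec X. a.c.(X + X)) + (rec X. a.c.(X + X))) → ··c··> t2
  t2 = (rec X. a.c.(X + X)) + (rec X. a.c.(X + X)) → ··a··> t1
Partition-refinement fixed point:
  B0 = {s0, s2, t0, t2}
  B1 = {s1, t1}
s0 ∈ B0, t0 ∈ B0 → same block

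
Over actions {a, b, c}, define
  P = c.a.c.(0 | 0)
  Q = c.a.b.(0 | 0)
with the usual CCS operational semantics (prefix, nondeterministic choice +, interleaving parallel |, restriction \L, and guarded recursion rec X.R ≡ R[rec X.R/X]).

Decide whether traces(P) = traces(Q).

traces(P) ≠ traces(Q) — witness ⟨cac⟩

P's transition system — 4 states:
  p0 = c.a.c.(0 | 0) → ··c··> p1
  p1 = a.c.(0 | 0) → ··a··> p2
  p2 = c.(0 | 0) → ··c··> p3
  p3 = 0 | 0 → deadlocked
Q's transition system — 4 states:
  q0 = c.a.b.(0 | 0) → ··c··> q1
  q1 = a.b.(0 | 0) → ··a··> q2
  q2 = b.(0 | 0) → ··b··> q3
  q3 = 0 | 0 → deadlocked
Executing cac from P (initial set {p0}):
  [1] c ⇒ {p1}
  [2] a ⇒ {p2}
  [3] c ⇒ {p3}
  P completes σ.
Executing cac from Q (initial set {q0}):
  [1] c ⇒ {q1}
  [2] a ⇒ {q2}
  [3] c ⇒ no successor for Q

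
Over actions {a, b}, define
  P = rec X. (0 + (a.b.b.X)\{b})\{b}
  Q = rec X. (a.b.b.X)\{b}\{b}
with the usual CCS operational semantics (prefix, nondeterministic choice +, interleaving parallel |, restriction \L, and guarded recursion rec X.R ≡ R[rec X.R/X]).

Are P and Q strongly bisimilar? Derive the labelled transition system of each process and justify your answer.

bisimilar

P's transition system — 2 states:
  m0 = rec X. (0 + (a.b.b.X)\{b})\{b} → —a→ m1
  m1 = (b.b.(rec X. (0 + (a.b.b.X)\{b})\{b}))\{b}\{b} → deadlocked
Q's transition system — 2 states:
  n0 = rec X. (a.b.b.X)\{b}\{b} → —a→ n1
  n1 = (b.b.(rec X. (a.b.b.X)\{b}\{b}))\{b}\{b} → deadlocked
Coarsest stable partition (strong bisimilarity classes):
  B0 = {m0, n0}
  B1 = {m1, n1}
m0 ∈ B0, n0 ∈ B0 → same block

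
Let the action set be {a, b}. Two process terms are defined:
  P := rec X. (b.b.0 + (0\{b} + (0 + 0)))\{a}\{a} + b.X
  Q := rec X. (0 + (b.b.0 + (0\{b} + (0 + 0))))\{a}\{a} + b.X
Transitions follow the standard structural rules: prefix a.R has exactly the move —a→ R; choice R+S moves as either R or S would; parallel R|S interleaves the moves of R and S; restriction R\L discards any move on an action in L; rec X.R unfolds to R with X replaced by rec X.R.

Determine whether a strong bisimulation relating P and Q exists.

LTS(P): 3 reachable states
  m0 = rec X. (b.b.0 + (0\{b} + (0 + 0)))\{a}\{a} + b.X :: -b-> m0, -b-> m1
  m1 = (b.0)\{a}\{a} :: -b-> m2
  m2 = 0\{a}\{a} :: stopped
LTS(Q): 3 reachable states
  n0 = rec X. (0 + (b.b.0 + (0\{b} + (0 + 0))))\{a}\{a} + b.X :: -b-> n0, -b-> n1
  n1 = (b.0)\{a}\{a} :: -b-> n2
  n2 = 0\{a}\{a} :: stopped
Bisimilarity quotient blocks:
  B0 = {m0, n0}
  B1 = {m1, n1}
  B2 = {m2, n2}
m0 ∈ B0, n0 ∈ B0 → same block

bisimilar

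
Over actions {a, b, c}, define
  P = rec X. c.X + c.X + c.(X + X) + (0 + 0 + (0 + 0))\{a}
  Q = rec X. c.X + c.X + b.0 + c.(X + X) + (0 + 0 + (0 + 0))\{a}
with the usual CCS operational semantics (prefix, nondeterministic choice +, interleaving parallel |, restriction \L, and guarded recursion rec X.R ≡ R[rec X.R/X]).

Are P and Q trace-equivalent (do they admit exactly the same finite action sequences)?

P's transition system — 2 states:
  u0 = rec X. c.X + c.X + c.(X + X) + (0 + 0 + (0 + 0))\{a} | —c→ u0, —c→ u1
  u1 = (rec X. c.X + c.X + c.(X + X) + (0 + 0 + (0 + 0))\{a}) + (rec X. c.X + c.X + c.(X + X) + (0 + 0 + (0 + 0))\{a}) | —c→ u0, —c→ u1
Q's transition system — 3 states:
  v0 = rec X. c.X + c.X + b.0 + c.(X + X) + (0 + 0 + (0 + 0))\{a} | —b→ v1, —c→ v0, —c→ v2
  v1 = 0 | ∅
  v2 = (rec X. c.X + c.X + b.0 + c.(X + X) + (0 + 0 + (0 + 0))\{a}) + (rec X. c.X + c.X + b.0 + c.(X + X) + (0 + 0 + (0 + 0))\{a}) | —b→ v1, —c→ v0, —c→ v2
Executing b from Q (initial set {v0}):
  after b @ step 1: {v1}
  — Q admits the full trace.
Executing b from P (initial set {u0}):
  after b @ step 1: ∅  — P cannot continue

NO — witness ⟨b⟩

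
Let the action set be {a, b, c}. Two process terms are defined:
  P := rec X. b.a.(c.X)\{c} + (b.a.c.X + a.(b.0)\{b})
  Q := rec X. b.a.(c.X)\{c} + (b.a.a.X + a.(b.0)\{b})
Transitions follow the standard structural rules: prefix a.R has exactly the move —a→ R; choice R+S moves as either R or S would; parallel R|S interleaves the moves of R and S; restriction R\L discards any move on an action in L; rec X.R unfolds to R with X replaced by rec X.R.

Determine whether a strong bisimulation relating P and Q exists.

P's transition system — 6 states:
  s0 = rec X. b.a.(c.X)\{c} + (b.a.c.X + a.(b.0)\{b}) has moves —a→ s1, —b→ s2, —b→ s3
  s1 = (b.0)\{b} has moves ∅
  s2 = a.(c.(rec X. b.a.(c.X)\{c} + (b.a.c.X + a.(b.0)\{b})))\{c} has moves —a→ s4
  s3 = a.c.(rec X. b.a.(c.X)\{c} + (b.a.c.X + a.(b.0)\{b})) has moves —a→ s5
  s4 = (c.(rec X. b.a.(c.X)\{c} + (b.a.c.X + a.(b.0)\{b})))\{c} has moves ∅
  s5 = c.(rec X. b.a.(c.X)\{c} + (b.a.c.X + a.(b.0)\{b})) has moves —c→ s0
Q's transition system — 6 states:
  t0 = rec X. b.a.(c.X)\{c} + (b.a.a.X + a.(b.0)\{b}) has moves —a→ t1, —b→ t2, —b→ t3
  t1 = (b.0)\{b} has moves ∅
  t2 = a.(c.(rec X. b.a.(c.X)\{c} + (b.a.a.X + a.(b.0)\{b})))\{c} has moves —a→ t4
  t3 = a.a.(rec X. b.a.(c.X)\{c} + (b.a.a.X + a.(b.0)\{b})) has moves —a→ t5
  t4 = (c.(rec X. b.a.(c.X)\{c} + (b.a.a.X + a.(b.0)\{b})))\{c} has moves ∅
  t5 = a.(rec X. b.a.(c.X)\{c} + (b.a.a.X + a.(b.0)\{b})) has moves —a→ t0
Partition-refinement fixed point:
  B0 = {s0}
  B1 = {s1, s4, t1, t4}
  B2 = {s2, t2}
  B3 = {s3}
  B4 = {s5}
  B5 = {t0}
  B6 = {t3}
  B7 = {t5}
s0 ∈ B0, t0 ∈ B5 → different blocks

P ≁ Q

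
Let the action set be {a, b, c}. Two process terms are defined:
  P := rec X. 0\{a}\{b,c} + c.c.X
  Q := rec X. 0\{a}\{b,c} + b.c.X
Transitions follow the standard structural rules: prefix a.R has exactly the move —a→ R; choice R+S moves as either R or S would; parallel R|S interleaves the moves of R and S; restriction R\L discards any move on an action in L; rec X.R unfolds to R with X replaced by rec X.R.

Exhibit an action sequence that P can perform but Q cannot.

c

LTS(P): 2 reachable states
  m0 = rec X. 0\{a}\{b,c} + c.c.X → =c=> m1
  m1 = c.(rec X. 0\{a}\{b,c} + c.c.X) → =c=> m0
LTS(Q): 2 reachable states
  n0 = rec X. 0\{a}\{b,c} + b.c.X → =b=> n1
  n1 = c.(rec X. 0\{a}\{b,c} + b.c.X) → =c=> n0
Executing c from P (initial set {m0}):
  after c @ step 1: {m1}
  P completes σ.
Executing c from Q (initial set {n0}):
  after c @ step 1: no successor for Q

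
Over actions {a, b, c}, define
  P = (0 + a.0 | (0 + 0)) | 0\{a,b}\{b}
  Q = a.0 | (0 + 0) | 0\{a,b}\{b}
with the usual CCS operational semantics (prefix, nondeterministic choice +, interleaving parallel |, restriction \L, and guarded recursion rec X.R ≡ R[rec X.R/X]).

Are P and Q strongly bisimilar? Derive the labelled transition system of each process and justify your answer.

YES

LTS(P): 2 reachable states
  m0 = (0 + a.0 | (0 + 0)) | 0\{a,b}\{b} → -a-> m1
  m1 = 0 | (0 + 0) | 0\{a,b}\{b} → (no moves)
LTS(Q): 2 reachable states
  n0 = a.0 | (0 + 0) | 0\{a,b}\{b} → -a-> n1
  n1 = 0 | (0 + 0) | 0\{a,b}\{b} → (no moves)
Coarsest stable partition (strong bisimilarity classes):
  B0 = {m0, n0}
  B1 = {m1, n1}
m0 ∈ B0, n0 ∈ B0 → same block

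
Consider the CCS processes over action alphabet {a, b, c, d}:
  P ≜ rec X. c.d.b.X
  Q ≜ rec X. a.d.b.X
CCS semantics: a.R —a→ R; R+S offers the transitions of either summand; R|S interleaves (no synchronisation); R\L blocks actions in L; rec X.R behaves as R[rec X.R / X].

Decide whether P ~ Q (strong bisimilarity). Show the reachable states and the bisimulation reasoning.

NO

P's transition system — 3 states:
  s0 = rec X. c.d.b.X | -c-> s1
  s1 = d.b.(rec X. c.d.b.X) | -d-> s2
  s2 = b.(rec X. c.d.b.X) | -b-> s0
Q's transition system — 3 states:
  t0 = rec X. a.d.b.X | -a-> t1
  t1 = d.b.(rec X. a.d.b.X) | -d-> t2
  t2 = b.(rec X. a.d.b.X) | -b-> t0
Bisimilarity quotient blocks:
  B0 = {s0}
  B1 = {s1}
  B2 = {s2}
  B3 = {t0}
  B4 = {t1}
  B5 = {t2}
s0 ∈ B0, t0 ∈ B3 → different blocks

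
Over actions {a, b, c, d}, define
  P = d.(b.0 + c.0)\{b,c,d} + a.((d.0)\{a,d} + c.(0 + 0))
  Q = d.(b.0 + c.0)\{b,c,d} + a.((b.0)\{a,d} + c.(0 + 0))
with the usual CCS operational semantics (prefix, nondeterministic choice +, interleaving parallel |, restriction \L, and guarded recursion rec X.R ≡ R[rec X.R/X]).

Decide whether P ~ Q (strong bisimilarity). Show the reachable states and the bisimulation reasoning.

Reachable graph of P (4 states):
  m0 = d.(b.0 + c.0)\{b,c,d} + a.((d.0)\{a,d} + c.(0 + 0)) → -a-> m1, -d-> m2
  m1 = (d.0)\{a,d} + c.(0 + 0) → -c-> m3
  m2 = (b.0 + c.0)\{b,c,d} → ·
  m3 = 0 + 0 → ·
Reachable graph of Q (5 states):
  n0 = d.(b.0 + c.0)\{b,c,d} + a.((b.0)\{a,d} + c.(0 + 0)) → -a-> n1, -d-> n2
  n1 = (b.0)\{a,d} + c.(0 + 0) → -b-> n3, -c-> n4
  n2 = (b.0 + c.0)\{b,c,d} → ·
  n3 = 0\{a,d} → ·
  n4 = 0 + 0 → ·
Bisimilarity quotient blocks:
  B0 = {m0}
  B1 = {m2, m3, n2, n3, n4}
  B2 = {m1}
  B3 = {n0}
  B4 = {n1}
m0 ∈ B0, n0 ∈ B3 → different blocks

NO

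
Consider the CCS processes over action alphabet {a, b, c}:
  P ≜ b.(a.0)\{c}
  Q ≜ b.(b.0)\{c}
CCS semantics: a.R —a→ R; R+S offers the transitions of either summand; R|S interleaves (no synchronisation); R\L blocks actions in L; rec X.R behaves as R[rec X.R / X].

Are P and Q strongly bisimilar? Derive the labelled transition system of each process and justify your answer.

Reachable graph of P (3 states):
  u0 = b.(a.0)\{c} has moves --b--▸ u1
  u1 = (a.0)\{c} has moves --a--▸ u2
  u2 = 0\{c} has moves ∅
Reachable graph of Q (3 states):
  v0 = b.(b.0)\{c} has moves --b--▸ v1
  v1 = (b.0)\{c} has moves --b--▸ v2
  v2 = 0\{c} has moves ∅
Coarsest stable partition (strong bisimilarity classes):
  B0 = {u0}
  B1 = {u1}
  B2 = {u2, v2}
  B3 = {v0}
  B4 = {v1}
u0 ∈ B0, v0 ∈ B3 → different blocks

NO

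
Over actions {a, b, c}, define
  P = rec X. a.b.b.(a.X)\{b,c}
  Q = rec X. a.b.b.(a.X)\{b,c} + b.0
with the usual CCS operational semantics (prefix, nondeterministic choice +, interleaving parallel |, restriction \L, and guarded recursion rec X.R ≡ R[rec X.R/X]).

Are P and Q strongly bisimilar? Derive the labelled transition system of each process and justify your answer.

Reachable graph of P (6 states):
  m0 = rec X. a.b.b.(a.X)\{b,c} :: =a=> m1
  m1 = b.b.(a.(rec X. a.b.b.(a.X)\{b,c}))\{b,c} :: =b=> m2
  m2 = b.(a.(rec X. a.b.b.(a.X)\{b,c}))\{b,c} :: =b=> m3
  m3 = (a.(rec X. a.b.b.(a.X)\{b,c}))\{b,c} :: =a=> m4
  m4 = (rec X. a.b.b.(a.X)\{b,c})\{b,c} :: =a=> m5
  m5 = (b.b.(a.(rec X. a.b.b.(a.X)\{b,c}))\{b,c})\{b,c} :: ∅
Reachable graph of Q (7 states):
  n0 = rec X. a.b.b.(a.X)\{b,c} + b.0 :: =a=> n1, =b=> n2
  n1 = b.b.(a.(rec X. a.b.b.(a.X)\{b,c} + b.0))\{b,c} :: =b=> n3
  n2 = 0 :: ∅
  n3 = b.(a.(rec X. a.b.b.(a.X)\{b,c} + b.0))\{b,c} :: =b=> n4
  n4 = (a.(rec X. a.b.b.(a.X)\{b,c} + b.0))\{b,c} :: =a=> n5
  n5 = (rec X. a.b.b.(a.X)\{b,c} + b.0)\{b,c} :: =a=> n6
  n6 = (b.b.(a.(rec X. a.b.b.(a.X)\{b,c} + b.0))\{b,c})\{b,c} :: ∅
Bisimilarity quotient blocks:
  B0 = {m0}
  B1 = {m1, n1}
  B2 = {m2, n3}
  B3 = {m3, n4}
  B4 = {m4, n5}
  B5 = {m5, n2, n6}
  B6 = {n0}
m0 ∈ B0, n0 ∈ B6 → different blocks

not bisimilar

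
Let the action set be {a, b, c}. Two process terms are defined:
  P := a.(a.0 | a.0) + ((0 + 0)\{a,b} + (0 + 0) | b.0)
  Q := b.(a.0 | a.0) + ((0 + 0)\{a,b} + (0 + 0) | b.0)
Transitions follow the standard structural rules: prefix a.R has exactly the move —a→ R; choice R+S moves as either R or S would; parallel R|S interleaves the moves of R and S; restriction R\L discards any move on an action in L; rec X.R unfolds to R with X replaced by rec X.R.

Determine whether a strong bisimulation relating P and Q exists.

LTS(P): 6 reachable states
  u0 = a.(a.0 | a.0) + ((0 + 0)\{a,b} + (0 + 0) | b.0) ⊢ --a--▸ u1, --b--▸ u2
  u1 = a.0 | a.0 ⊢ --a--▸ u3, --a--▸ u4
  u2 = (0 + 0) | 0 ⊢ ∅
  u3 = 0 | a.0 ⊢ --a--▸ u5
  u4 = a.0 | 0 ⊢ --a--▸ u5
  u5 = 0 | 0 ⊢ ∅
LTS(Q): 6 reachable states
  v0 = b.(a.0 | a.0) + ((0 + 0)\{a,b} + (0 + 0) | b.0) ⊢ --b--▸ v1, --b--▸ v2
  v1 = (0 + 0) | 0 ⊢ ∅
  v2 = a.0 | a.0 ⊢ --a--▸ v3, --a--▸ v4
  v3 = 0 | a.0 ⊢ --a--▸ v5
  v4 = a.0 | 0 ⊢ --a--▸ v5
  v5 = 0 | 0 ⊢ ∅
Coarsest stable partition (strong bisimilarity classes):
  B0 = {u0}
  B1 = {u1, v2}
  B2 = {u3, u4, v3, v4}
  B3 = {u2, u5, v1, v5}
  B4 = {v0}
u0 ∈ B0, v0 ∈ B4 → different blocks

NO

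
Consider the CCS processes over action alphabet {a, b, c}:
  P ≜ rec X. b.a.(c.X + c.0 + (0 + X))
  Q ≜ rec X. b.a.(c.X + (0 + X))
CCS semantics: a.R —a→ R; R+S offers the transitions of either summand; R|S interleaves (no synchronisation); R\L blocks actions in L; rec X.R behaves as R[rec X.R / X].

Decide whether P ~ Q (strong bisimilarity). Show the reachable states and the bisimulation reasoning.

Reachable graph of P (4 states):
  u0 = rec X. b.a.(c.X + c.0 + (0 + X)) | —b→ u1
  u1 = a.(c.(rec X. b.a.(c.X + c.0 + (0 + X))) + c.0 + (0 + (rec X. b.a.(c.X + c.0 + (0 + X))))) | —a→ u2
  u2 = c.(rec X. b.a.(c.X + c.0 + (0 + X))) + c.0 + (0 + (rec X. b.a.(c.X + c.0 + (0 + X)))) | —b→ u1, —c→ u0, —c→ u3
  u3 = 0 | deadlocked
Reachable graph of Q (3 states):
  v0 = rec X. b.a.(c.X + (0 + X)) | —b→ v1
  v1 = a.(c.(rec X. b.a.(c.X + (0 + X))) + (0 + (rec X. b.a.(c.X + (0 + X))))) | —a→ v2
  v2 = c.(rec X. b.a.(c.X + (0 + X))) + (0 + (rec X. b.a.(c.X + (0 + X)))) | —b→ v1, —c→ v0
Bisimilarity quotient blocks:
  B0 = {u0}
  B1 = {u1}
  B2 = {u2}
  B3 = {u3}
  B4 = {v0}
  B5 = {v1}
  B6 = {v2}
u0 ∈ B0, v0 ∈ B4 → different blocks

not bisimilar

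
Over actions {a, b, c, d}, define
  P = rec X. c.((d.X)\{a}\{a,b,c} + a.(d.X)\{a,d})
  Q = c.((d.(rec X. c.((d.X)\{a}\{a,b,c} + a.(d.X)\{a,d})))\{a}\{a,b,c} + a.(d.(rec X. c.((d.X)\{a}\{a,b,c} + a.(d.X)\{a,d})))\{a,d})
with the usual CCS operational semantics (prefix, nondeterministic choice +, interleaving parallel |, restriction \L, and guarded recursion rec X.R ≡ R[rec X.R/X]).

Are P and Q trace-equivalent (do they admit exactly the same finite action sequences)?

LTS(P): 4 reachable states
  u0 = rec X. c.((d.X)\{a}\{a,b,c} + a.(d.X)\{a,d}) | =c=> u1
  u1 = (d.(rec X. c.((d.X)\{a}\{a,b,c} + a.(d.X)\{a,d})))\{a}\{a,b,c} + a.(d.(rec X. c.((d.X)\{a}\{a,b,c} + a.(d.X)\{a,d})))\{a,d} | =a=> u2, =d=> u3
  u2 = (d.(rec X. c.((d.X)\{a}\{a,b,c} + a.(d.X)\{a,d})))\{a,d} | ·
  u3 = (rec X. c.((d.X)\{a}\{a,b,c} + a.(d.X)\{a,d}))\{a}\{a,b,c} | ·
LTS(Q): 4 reachable states
  v0 = c.((d.(rec X. c.((d.X)\{a}\{a,b,c} + a.(d.X)\{a,d})))\{a}\{a,b,c} + a.(d.(rec X. c.((d.X)\{a}\{a,b,c} + a.(d.X)\{a,d})))\{a,d}) | =c=> v1
  v1 = (d.(rec X. c.((d.X)\{a}\{a,b,c} + a.(d.X)\{a,d})))\{a}\{a,b,c} + a.(d.(rec X. c.((d.X)\{a}\{a,b,c} + a.(d.X)\{a,d})))\{a,d} | =a=> v2, =d=> v3
  v2 = (d.(rec X. c.((d.X)\{a}\{a,b,c} + a.(d.X)\{a,d})))\{a,d} | ·
  v3 = (rec X. c.((d.X)\{a}\{a,b,c} + a.(d.X)\{a,d}))\{a}\{a,b,c} | ·
Coarsest stable partition (strong bisimilarity classes):
  B0 = {u0, v0}
  B1 = {u1, v1}
  B2 = {u2, u3, v2, v3}
u0 ∈ B0, v0 ∈ B0 → same block
Bisimilar ⇒ trace-equivalent.

YES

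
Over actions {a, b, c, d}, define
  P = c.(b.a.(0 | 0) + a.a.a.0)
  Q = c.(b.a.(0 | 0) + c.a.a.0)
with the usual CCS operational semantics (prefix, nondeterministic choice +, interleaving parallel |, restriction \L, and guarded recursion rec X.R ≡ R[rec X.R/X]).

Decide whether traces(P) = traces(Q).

LTS(P): 7 reachable states
  s0 = c.(b.a.(0 | 0) + a.a.a.0) has moves —c→ s1
  s1 = b.a.(0 | 0) + a.a.a.0 has moves —a→ s2, —b→ s3
  s2 = a.a.0 has moves —a→ s4
  s3 = a.(0 | 0) has moves —a→ s5
  s4 = a.0 has moves —a→ s6
  s5 = 0 | 0 has moves (no moves)
  s6 = 0 has moves (no moves)
LTS(Q): 7 reachable states
  t0 = c.(b.a.(0 | 0) + c.a.a.0) has moves —c→ t1
  t1 = b.a.(0 | 0) + c.a.a.0 has moves —b→ t2, —c→ t3
  t2 = a.(0 | 0) has moves —a→ t4
  t3 = a.a.0 has moves —a→ t5
  t4 = 0 | 0 has moves (no moves)
  t5 = a.0 has moves —a→ t6
  t6 = 0 has moves (no moves)
Run σ = ⟨ca⟩ on P: start {s0}
  step 1 (c): {s1}
  step 2 (a): {s2}
  — P admits the full trace.
Run σ = ⟨ca⟩ on Q: start {t0}
  step 1 (c): {t1}
  step 2 (a): ∅  — Q cannot continue

trace-distinct — witness ⟨ca⟩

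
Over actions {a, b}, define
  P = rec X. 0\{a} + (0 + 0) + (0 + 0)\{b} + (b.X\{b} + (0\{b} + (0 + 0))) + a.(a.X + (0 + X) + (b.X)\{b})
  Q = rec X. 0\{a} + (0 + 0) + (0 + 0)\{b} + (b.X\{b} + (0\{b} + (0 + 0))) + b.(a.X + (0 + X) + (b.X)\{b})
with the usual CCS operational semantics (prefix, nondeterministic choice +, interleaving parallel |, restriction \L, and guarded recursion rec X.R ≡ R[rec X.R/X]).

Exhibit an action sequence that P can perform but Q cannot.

a

Reachable graph of P (4 states):
  p0 = rec X. 0\{a} + (0 + 0) + (0 + 0)\{b} + (b.X\{b} + (0\{b} + (0 + 0))) + a.(a.X + (0 + X) + (b.X)\{b}) | =a=> p1, =b=> p2
  p1 = a.(rec X. 0\{a} + (0 + 0) + (0 + 0)\{b} + (b.X\{b} + (0\{b} + (0 + 0))) + a.(a.X + (0 + X) + (b.X)\{b})) + (0 + (rec X. 0\{a} + (0 + 0) + (0 + 0)\{b} + (b.X\{b} + (0\{b} + (0 + 0))) + a.(a.X + (0 + X) + (b.X)\{b}))) + (b.(rec X. 0\{a} + (0 + 0) + (0 + 0)\{b} + (b.X\{b} + (0\{b} + (0 + 0))) + a.(a.X + (0 + X) + (b.X)\{b})))\{b} | =a=> p0, =a=> p1, =b=> p2
  p2 = (rec X. 0\{a} + (0 + 0) + (0 + 0)\{b} + (b.X\{b} + (0\{b} + (0 + 0))) + a.(a.X + (0 + X) + (b.X)\{b}))\{b} | =a=> p3
  p3 = (a.(rec X. 0\{a} + (0 + 0) + (0 + 0)\{b} + (b.X\{b} + (0\{b} + (0 + 0))) + a.(a.X + (0 + X) + (b.X)\{b})) + (0 + (rec X. 0\{a} + (0 + 0) + (0 + 0)\{b} + (b.X\{b} + (0\{b} + (0 + 0))) + a.(a.X + (0 + X) + (b.X)\{b}))) + (b.(rec X. 0\{a} + (0 + 0) + (0 + 0)\{b} + (b.X\{b} + (0\{b} + (0 + 0))) + a.(a.X + (0 + X) + (b.X)\{b})))\{b})\{b} | =a=> p2, =a=> p3
Reachable graph of Q (3 states):
  q0 = rec X. 0\{a} + (0 + 0) + (0 + 0)\{b} + (b.X\{b} + (0\{b} + (0 + 0))) + b.(a.X + (0 + X) + (b.X)\{b}) | =b=> q1, =b=> q2
  q1 = (rec X. 0\{a} + (0 + 0) + (0 + 0)\{b} + (b.X\{b} + (0\{b} + (0 + 0))) + b.(a.X + (0 + X) + (b.X)\{b}))\{b} | stopped
  q2 = a.(rec X. 0\{a} + (0 + 0) + (0 + 0)\{b} + (b.X\{b} + (0\{b} + (0 + 0))) + b.(a.X + (0 + X) + (b.X)\{b})) + (0 + (rec X. 0\{a} + (0 + 0) + (0 + 0)\{b} + (b.X\{b} + (0\{b} + (0 + 0))) + b.(a.X + (0 + X) + (b.X)\{b}))) + (b.(rec X. 0\{a} + (0 + 0) + (0 + 0)\{b} + (b.X\{b} + (0\{b} + (0 + 0))) + b.(a.X + (0 + X) + (b.X)\{b})))\{b} | =a=> q0, =b=> q1, =b=> q2
Run σ = ⟨a⟩ on P: start {p0}
  [1] a ⇒ {p1}
  — P admits the full trace.
Run σ = ⟨a⟩ on Q: start {q0}
  [1] a ⇒ no successor for Q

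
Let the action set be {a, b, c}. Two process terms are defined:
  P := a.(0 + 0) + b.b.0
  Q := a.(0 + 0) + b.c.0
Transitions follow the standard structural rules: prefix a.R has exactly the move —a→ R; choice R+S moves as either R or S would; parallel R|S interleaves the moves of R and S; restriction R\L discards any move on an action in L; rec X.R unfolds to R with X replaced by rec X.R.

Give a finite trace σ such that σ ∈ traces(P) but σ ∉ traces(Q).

bb

Reachable graph of P (4 states):
  m0 = a.(0 + 0) + b.b.0 has moves =a=> m1, =b=> m2
  m1 = 0 + 0 has moves deadlocked
  m2 = b.0 has moves =b=> m3
  m3 = 0 has moves deadlocked
Reachable graph of Q (4 states):
  n0 = a.(0 + 0) + b.c.0 has moves =a=> n1, =b=> n2
  n1 = 0 + 0 has moves deadlocked
  n2 = c.0 has moves =c=> n3
  n3 = 0 has moves deadlocked
Run σ = ⟨bb⟩ on P: start {m0}
  after b @ step 1: {m2}
  after b @ step 2: {m3}
  ✓ P
Run σ = ⟨bb⟩ on Q: start {n0}
  after b @ step 1: {n2}
  after b @ step 2: ∅ (Q stuck)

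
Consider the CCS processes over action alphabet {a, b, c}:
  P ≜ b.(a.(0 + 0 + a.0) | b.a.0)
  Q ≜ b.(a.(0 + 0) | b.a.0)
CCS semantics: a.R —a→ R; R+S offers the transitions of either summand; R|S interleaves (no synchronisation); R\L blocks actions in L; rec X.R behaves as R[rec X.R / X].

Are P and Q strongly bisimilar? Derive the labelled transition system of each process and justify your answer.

LTS(P): 10 reachable states
  u0 = b.(a.(0 + 0 + a.0) | b.a.0) :: —b→ u1
  u1 = a.(0 + 0 + a.0) | b.a.0 :: —a→ u2, —b→ u3
  u2 = (0 + 0 + a.0) | b.a.0 :: —a→ u4, —b→ u5
  u3 = a.(0 + 0 + a.0) | a.0 :: —a→ u5, —a→ u6
  u4 = 0 | b.a.0 :: —b→ u7
  u5 = (0 + 0 + a.0) | a.0 :: —a→ u7, —a→ u8
  u6 = a.(0 + 0 + a.0) | 0 :: —a→ u8
  u7 = 0 | a.0 :: —a→ u9
  u8 = (0 + 0 + a.0) | 0 :: —a→ u9
  u9 = 0 | 0 :: stopped
LTS(Q): 7 reachable states
  v0 = b.(a.(0 + 0) | b.a.0) :: —b→ v1
  v1 = a.(0 + 0) | b.a.0 :: —a→ v2, —b→ v3
  v2 = (0 + 0) | b.a.0 :: —b→ v4
  v3 = a.(0 + 0) | a.0 :: —a→ v4, —a→ v5
  v4 = (0 + 0) | a.0 :: —a→ v6
  v5 = a.(0 + 0) | 0 :: —a→ v6
  v6 = (0 + 0) | 0 :: stopped
Bisimilarity quotient blocks:
  B0 = {u0}
  B1 = {u1}
  B2 = {u2, v1}
  B3 = {u4, v2}
  B4 = {u7, u8, v4, v5}
  B5 = {u9, v6}
  B6 = {u5, u6, v3}
  B7 = {u3}
  B8 = {v0}
u0 ∈ B0, v0 ∈ B8 → different blocks

P ≁ Q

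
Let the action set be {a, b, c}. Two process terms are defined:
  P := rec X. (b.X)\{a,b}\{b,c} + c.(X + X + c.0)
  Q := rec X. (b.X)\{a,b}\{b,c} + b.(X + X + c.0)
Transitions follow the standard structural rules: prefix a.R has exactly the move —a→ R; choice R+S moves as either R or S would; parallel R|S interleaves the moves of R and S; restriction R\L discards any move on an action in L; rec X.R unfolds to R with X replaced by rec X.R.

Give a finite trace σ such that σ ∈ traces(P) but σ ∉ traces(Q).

c

LTS(P): 3 reachable states
  p0 = rec X. (b.X)\{a,b}\{b,c} + c.(X + X + c.0) has moves --c--▸ p1
  p1 = (rec X. (b.X)\{a,b}\{b,c} + c.(X + X + c.0)) + (rec X. (b.X)\{a,b}\{b,c} + c.(X + X + c.0)) + c.0 has moves --c--▸ p1, --c--▸ p2
  p2 = 0 has moves deadlocked
LTS(Q): 3 reachable states
  q0 = rec X. (b.X)\{a,b}\{b,c} + b.(X + X + c.0) has moves --b--▸ q1
  q1 = (rec X. (b.X)\{a,b}\{b,c} + b.(X + X + c.0)) + (rec X. (b.X)\{a,b}\{b,c} + b.(X + X + c.0)) + c.0 has moves --b--▸ q1, --c--▸ q2
  q2 = 0 has moves deadlocked
Run σ = ⟨c⟩ on P: start {p0}
  [1] c ⇒ {p1}
  ✓ P
Run σ = ⟨c⟩ on Q: start {q0}
  [1] c ⇒ no successor for Q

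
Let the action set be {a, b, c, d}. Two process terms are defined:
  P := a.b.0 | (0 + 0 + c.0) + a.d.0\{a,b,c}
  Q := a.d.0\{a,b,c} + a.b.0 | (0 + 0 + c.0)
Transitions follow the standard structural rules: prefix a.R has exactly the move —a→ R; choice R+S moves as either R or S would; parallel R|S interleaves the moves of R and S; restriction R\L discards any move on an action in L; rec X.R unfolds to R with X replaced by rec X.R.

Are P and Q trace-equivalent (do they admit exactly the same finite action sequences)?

LTS(P): 8 reachable states
  s0 = a.b.0 | (0 + 0 + c.0) + a.d.0\{a,b,c} → -a-> s1, -a-> s2, -c-> s3
  s1 = b.0 | (0 + 0 + c.0) → -b-> s4, -c-> s5
  s2 = d.0\{a,b,c} → -d-> s6
  s3 = a.b.0 | 0 → -a-> s5
  s4 = 0 | (0 + 0 + c.0) → -c-> s7
  s5 = b.0 | 0 → -b-> s7
  s6 = 0\{a,b,c} → deadlocked
  s7 = 0 | 0 → deadlocked
LTS(Q): 8 reachable states
  t0 = a.d.0\{a,b,c} + a.b.0 | (0 + 0 + c.0) → -a-> t1, -a-> t2, -c-> t3
  t1 = b.0 | (0 + 0 + c.0) → -b-> t4, -c-> t5
  t2 = d.0\{a,b,c} → -d-> t6
  t3 = a.b.0 | 0 → -a-> t5
  t4 = 0 | (0 + 0 + c.0) → -c-> t7
  t5 = b.0 | 0 → -b-> t7
  t6 = 0\{a,b,c} → deadlocked
  t7 = 0 | 0 → deadlocked
Partition-refinement fixed point:
  B0 = {s0, t0}
  B1 = {s3, t3}
  B2 = {s5, t5}
  B3 = {s6, s7, t6, t7}
  B4 = {s1, t1}
  B5 = {s4, t4}
  B6 = {s2, t2}
s0 ∈ B0, t0 ∈ B0 → same block
Bisimilar ⇒ trace-equivalent.

traces(P) = traces(Q)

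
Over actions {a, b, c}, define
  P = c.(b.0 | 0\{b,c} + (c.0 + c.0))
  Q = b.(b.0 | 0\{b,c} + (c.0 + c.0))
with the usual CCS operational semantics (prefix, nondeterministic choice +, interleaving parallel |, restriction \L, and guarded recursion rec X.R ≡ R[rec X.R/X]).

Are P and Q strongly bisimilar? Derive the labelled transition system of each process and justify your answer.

LTS(P): 4 reachable states
  p0 = c.(b.0 | 0\{b,c} + (c.0 + c.0)) → ··c··> p1
  p1 = b.0 | 0\{b,c} + (c.0 + c.0) → ··b··> p2, ··c··> p3
  p2 = 0 | 0\{b,c} → ∅
  p3 = 0 → ∅
LTS(Q): 4 reachable states
  q0 = b.(b.0 | 0\{b,c} + (c.0 + c.0)) → ··b··> q1
  q1 = b.0 | 0\{b,c} + (c.0 + c.0) → ··b··> q2, ··c··> q3
  q2 = 0 | 0\{b,c} → ∅
  q3 = 0 → ∅
Partition-refinement fixed point:
  B0 = {p0}
  B1 = {p1, q1}
  B2 = {p2, p3, q2, q3}
  B3 = {q0}
p0 ∈ B0, q0 ∈ B3 → different blocks

P ≁ Q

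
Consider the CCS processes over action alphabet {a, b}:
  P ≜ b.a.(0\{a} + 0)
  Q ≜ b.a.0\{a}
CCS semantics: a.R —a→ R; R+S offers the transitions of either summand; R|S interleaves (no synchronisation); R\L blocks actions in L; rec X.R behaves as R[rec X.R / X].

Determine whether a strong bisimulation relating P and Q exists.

Reachable graph of P (3 states):
  s0 = b.a.(0\{a} + 0) has moves =b=> s1
  s1 = a.(0\{a} + 0) has moves =a=> s2
  s2 = 0\{a} + 0 has moves stopped
Reachable graph of Q (3 states):
  t0 = b.a.0\{a} has moves =b=> t1
  t1 = a.0\{a} has moves =a=> t2
  t2 = 0\{a} has moves stopped
Partition-refinement fixed point:
  B0 = {s0, t0}
  B1 = {s1, t1}
  B2 = {s2, t2}
s0 ∈ B0, t0 ∈ B0 → same block

bisimilar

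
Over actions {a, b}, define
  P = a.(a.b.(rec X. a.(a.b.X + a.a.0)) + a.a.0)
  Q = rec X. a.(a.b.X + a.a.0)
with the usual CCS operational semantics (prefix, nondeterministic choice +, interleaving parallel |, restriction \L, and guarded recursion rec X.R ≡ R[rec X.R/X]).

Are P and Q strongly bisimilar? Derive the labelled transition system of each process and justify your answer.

P ~ Q

Reachable graph of P (6 states):
  u0 = a.(a.b.(rec X. a.(a.b.X + a.a.0)) + a.a.0) ⊢ -a-> u1
  u1 = a.b.(rec X. a.(a.b.X + a.a.0)) + a.a.0 ⊢ -a-> u2, -a-> u3
  u2 = a.0 ⊢ -a-> u4
  u3 = b.(rec X. a.(a.b.X + a.a.0)) ⊢ -b-> u5
  u4 = 0 ⊢ stopped
  u5 = rec X. a.(a.b.X + a.a.0) ⊢ -a-> u1
Reachable graph of Q (5 states):
  v0 = rec X. a.(a.b.X + a.a.0) ⊢ -a-> v1
  v1 = a.b.(rec X. a.(a.b.X + a.a.0)) + a.a.0 ⊢ -a-> v2, -a-> v3
  v2 = a.0 ⊢ -a-> v4
  v3 = b.(rec X. a.(a.b.X + a.a.0)) ⊢ -b-> v0
  v4 = 0 ⊢ stopped
Coarsest stable partition (strong bisimilarity classes):
  B0 = {u0, u5, v0}
  B1 = {u1, v1}
  B2 = {u3, v3}
  B3 = {u2, v2}
  B4 = {u4, v4}
u0 ∈ B0, v0 ∈ B0 → same block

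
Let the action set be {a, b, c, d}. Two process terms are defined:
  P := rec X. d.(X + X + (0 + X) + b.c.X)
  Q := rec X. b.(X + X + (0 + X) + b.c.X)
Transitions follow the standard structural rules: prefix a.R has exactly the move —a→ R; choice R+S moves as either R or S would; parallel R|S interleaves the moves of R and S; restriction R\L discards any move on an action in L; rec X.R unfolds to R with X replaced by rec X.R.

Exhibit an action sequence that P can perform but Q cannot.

d

P's transition system — 3 states:
  m0 = rec X. d.(X + X + (0 + X) + b.c.X) ⊢ ··d··> m1
  m1 = (rec X. d.(X + X + (0 + X) + b.c.X)) + (rec X. d.(X + X + (0 + X) + b.c.X)) + (0 + (rec X. d.(X + X + (0 + X) + b.c.X))) + b.c.(rec X. d.(X + X + (0 + X) + b.c.X)) ⊢ ··b··> m2, ··d··> m1
  m2 = c.(rec X. d.(X + X + (0 + X) + b.c.X)) ⊢ ··c··> m0
Q's transition system — 3 states:
  n0 = rec X. b.(X + X + (0 + X) + b.c.X) ⊢ ··b··> n1
  n1 = (rec X. b.(X + X + (0 + X) + b.c.X)) + (rec X. b.(X + X + (0 + X) + b.c.X)) + (0 + (rec X. b.(X + X + (0 + X) + b.c.X))) + b.c.(rec X. b.(X + X + (0 + X) + b.c.X)) ⊢ ··b··> n1, ··b··> n2
  n2 = c.(rec X. b.(X + X + (0 + X) + b.c.X)) ⊢ ··c··> n0
Executing d from P (initial set {m0}):
  after d @ step 1: {m1}
  — P admits the full trace.
Executing d from Q (initial set {n0}):
  after d @ step 1: ∅ (Q stuck)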